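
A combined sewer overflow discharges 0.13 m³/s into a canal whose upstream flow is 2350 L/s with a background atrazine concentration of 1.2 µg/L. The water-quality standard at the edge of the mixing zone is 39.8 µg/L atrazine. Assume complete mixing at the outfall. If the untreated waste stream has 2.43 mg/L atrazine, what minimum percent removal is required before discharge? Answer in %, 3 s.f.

2350 L/s = 2.35 m³/s.
1.2 µg/L = 0.0012 mg/L.
39.8 µg/L = 0.0398 mg/L.
Mass balance: 0.0398·2.48 = 0.13·Cₑ + 2.35·0.0012.
Cₑ = (0.0987 − 0.00282) / 0.13 = 0.7376 mg/L.
Required removal = 1 − 0.7376/2.43 = 69.65 %.

69.6 %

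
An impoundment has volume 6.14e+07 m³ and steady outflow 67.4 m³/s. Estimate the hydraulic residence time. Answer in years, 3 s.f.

0.0289 yr

Q = 67.4 m³/s × 3.156e+07 s/yr = 2.127e+09 m³/yr.
Hydraulic residence time τ = V/Q = 6.14e+07/2.127e+09 = 0.02887 yr.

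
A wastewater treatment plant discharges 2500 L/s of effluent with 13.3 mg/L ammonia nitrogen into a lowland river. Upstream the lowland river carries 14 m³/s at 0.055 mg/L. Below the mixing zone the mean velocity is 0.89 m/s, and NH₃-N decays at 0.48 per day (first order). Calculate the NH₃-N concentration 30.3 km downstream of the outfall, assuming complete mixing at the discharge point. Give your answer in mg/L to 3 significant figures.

2500 L/s = 2.5 m³/s.
After complete mixing, C₀ = (2.5·13.3 + 14·0.055) / 16.5 = 2.062 mg/L.
Travel time t = 3.03e+04 m / 0.89 m/s = 3.404e+04 s = 0.394 d.
C = 2.062·exp(−0.48·0.394) = 2.062·0.8277 = 1.707 mg/L.

1.71 mg/L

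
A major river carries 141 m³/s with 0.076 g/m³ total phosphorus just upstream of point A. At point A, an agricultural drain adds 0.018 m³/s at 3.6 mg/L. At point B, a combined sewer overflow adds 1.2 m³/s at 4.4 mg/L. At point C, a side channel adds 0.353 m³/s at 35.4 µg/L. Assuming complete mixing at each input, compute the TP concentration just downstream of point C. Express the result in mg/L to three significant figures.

0.113 mg/L

After input A: C = (141·0.076 + 0.018·3.6) / 141 = 0.07645 mg/L.
After input B: C = (141·0.07645 + 1.2·4.4) / 142.2 = 0.1129 mg/L.
35.4 µg/L = 0.0354 mg/L.
After input C: C = (142.2·0.1129 + 0.353·0.0354) / 142.6 = 0.1127 mg/L.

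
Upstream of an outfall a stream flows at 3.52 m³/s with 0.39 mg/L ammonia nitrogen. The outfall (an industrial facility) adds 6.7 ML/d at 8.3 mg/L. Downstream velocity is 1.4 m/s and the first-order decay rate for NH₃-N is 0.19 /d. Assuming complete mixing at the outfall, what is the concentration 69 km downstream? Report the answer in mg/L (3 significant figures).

6.7 ML/d = 0.07755 m³/s.
After complete mixing, C₀ = (0.07755·8.3 + 3.52·0.39) / 3.598 = 0.5605 mg/L.
Travel time t = 6.9e+04 m / 1.4 m/s = 4.929e+04 s = 0.5704 d.
C = 0.5605·exp(−0.19·0.5704) = 0.5605·0.8973 = 0.5029 mg/L.

0.503 mg/L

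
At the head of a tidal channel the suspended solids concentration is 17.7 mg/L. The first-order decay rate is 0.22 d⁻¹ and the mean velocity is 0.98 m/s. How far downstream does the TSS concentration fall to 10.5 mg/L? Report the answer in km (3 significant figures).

From C = C₀·e^(−kt), t = ln(C₀/C)/k = ln(17.7/10.5)/0.22 = 0.5222/0.22 = 2.374 d.
Distance = v·t = 0.98 m/s × 2.051e+05 s = 2.01e+05 m = 201 km.

201 km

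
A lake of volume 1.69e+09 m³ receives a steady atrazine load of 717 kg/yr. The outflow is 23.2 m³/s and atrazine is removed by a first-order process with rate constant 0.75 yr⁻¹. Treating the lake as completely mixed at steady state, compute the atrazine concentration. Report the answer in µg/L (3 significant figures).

Outflow Q = 23.2 m³/s × 3.156e+07 s/yr = 7.321e+08 m³/yr.
Steady-state CSTR mass balance: W = Q·C + k·V·C, so C = W/(Q + kV).
Q + kV = 7.321e+08 + 0.75·1.69e+09 = 2e+09 m³/yr.
C = 717/2e+09 = 3.586e-07 kg/m³ = 0.0003586 mg/L = 0.3586 µg/L.

0.359 µg/L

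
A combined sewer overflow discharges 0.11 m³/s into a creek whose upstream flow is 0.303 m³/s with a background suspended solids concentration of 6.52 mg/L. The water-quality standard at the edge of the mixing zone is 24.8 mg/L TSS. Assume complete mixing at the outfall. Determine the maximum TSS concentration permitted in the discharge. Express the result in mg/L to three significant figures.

Mass balance: 24.8·0.413 = 0.11·Cₑ + 0.303·6.52.
Cₑ = (10.24 − 1.976) / 0.11 = 75.15 mg/L.

75.2 mg/L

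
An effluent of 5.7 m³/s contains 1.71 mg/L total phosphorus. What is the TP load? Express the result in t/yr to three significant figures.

308 t/yr

Mass flux = Q·C = 5.7 m³/s × 1.71 g/m³ = 9.747 g/s.
= 9.747 g/s × 31.56 = 307.6 t/yr.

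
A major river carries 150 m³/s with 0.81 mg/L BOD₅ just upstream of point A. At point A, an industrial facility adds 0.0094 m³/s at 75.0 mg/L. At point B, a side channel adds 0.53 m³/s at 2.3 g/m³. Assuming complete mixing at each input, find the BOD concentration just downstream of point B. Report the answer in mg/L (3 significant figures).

After input A: C = (150·0.81 + 0.0094·75) / 150 = 0.8146 mg/L.
After input B: C = (150·0.8146 + 0.53·2.3) / 150.5 = 0.8199 mg/L.

0.820 mg/L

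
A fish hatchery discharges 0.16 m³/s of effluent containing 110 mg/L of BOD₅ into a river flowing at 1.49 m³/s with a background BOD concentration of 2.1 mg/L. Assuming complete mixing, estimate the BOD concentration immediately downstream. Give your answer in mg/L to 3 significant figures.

12.6 mg/L

Conservation of mass across the mixing zone: C = (0.16·110 + 1.49·2.1) / (0.16 + 1.49) = 20.73/1.65 = 12.56 mg/L.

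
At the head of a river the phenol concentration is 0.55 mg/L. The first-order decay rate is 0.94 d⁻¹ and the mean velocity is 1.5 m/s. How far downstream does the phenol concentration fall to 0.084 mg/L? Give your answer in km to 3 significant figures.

259 km

From C = C₀·e^(−kt), t = ln(C₀/C)/k = ln(0.55/0.084)/0.94 = 1.879/0.94 = 1.999 d.
Distance = v·t = 1.5 m/s × 1.727e+05 s = 2.591e+05 m = 259.1 km.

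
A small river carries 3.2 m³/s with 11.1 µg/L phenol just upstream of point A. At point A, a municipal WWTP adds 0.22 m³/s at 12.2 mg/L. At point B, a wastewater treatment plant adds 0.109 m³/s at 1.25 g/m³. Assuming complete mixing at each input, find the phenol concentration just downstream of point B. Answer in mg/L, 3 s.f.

11.1 µg/L = 0.0111 mg/L.
After input A: C = (3.2·0.0111 + 0.22·12.2) / 3.42 = 0.7952 mg/L.
After input B: C = (3.42·0.7952 + 0.109·1.25) / 3.529 = 0.8092 mg/L.

0.809 mg/L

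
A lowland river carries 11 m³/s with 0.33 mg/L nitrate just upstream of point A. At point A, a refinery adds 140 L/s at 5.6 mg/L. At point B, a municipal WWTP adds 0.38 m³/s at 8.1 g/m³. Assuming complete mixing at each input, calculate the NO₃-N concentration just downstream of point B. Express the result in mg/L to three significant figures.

140 L/s = 0.14 m³/s.
After input A: C = (11·0.33 + 0.14·5.6) / 11.14 = 0.3962 mg/L.
After input B: C = (11.14·0.3962 + 0.38·8.1) / 11.52 = 0.6503 mg/L.

0.650 mg/L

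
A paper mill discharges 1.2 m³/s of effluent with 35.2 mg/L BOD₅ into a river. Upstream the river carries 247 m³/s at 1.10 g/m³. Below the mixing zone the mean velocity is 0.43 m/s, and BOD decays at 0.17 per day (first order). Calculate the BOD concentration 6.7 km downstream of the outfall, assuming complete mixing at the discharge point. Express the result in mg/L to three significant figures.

After complete mixing, C₀ = (1.2·35.2 + 247·1.1) / 248.2 = 1.265 mg/L.
Travel time t = 6700 m / 0.43 m/s = 1.558e+04 s = 0.1803 d.
C = 1.265·exp(−0.17·0.1803) = 1.265·0.9698 = 1.227 mg/L.

1.23 mg/L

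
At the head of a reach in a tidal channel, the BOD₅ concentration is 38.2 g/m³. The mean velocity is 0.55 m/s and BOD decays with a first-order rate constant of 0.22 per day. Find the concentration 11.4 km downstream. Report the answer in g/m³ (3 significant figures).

36.2 g/m³

Travel time t = 11.4 km / 0.55 m/s = 1.14e+04/0.55 = 2.073e+04 s = 0.2399 d.
First-order decay: C = 38.2·exp(−0.22·0.2399) = 38.2·0.9486 = 36.24 g/m³.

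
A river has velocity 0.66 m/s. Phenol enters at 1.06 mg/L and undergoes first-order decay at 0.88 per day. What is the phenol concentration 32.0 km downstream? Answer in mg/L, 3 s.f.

Travel time t = 32.0 km / 0.66 m/s = 3.2e+04/0.66 = 4.848e+04 s = 0.5612 d.
First-order decay: C = 1.06·exp(−0.88·0.5612) = 1.06·0.6103 = 0.6469 mg/L.

0.647 mg/L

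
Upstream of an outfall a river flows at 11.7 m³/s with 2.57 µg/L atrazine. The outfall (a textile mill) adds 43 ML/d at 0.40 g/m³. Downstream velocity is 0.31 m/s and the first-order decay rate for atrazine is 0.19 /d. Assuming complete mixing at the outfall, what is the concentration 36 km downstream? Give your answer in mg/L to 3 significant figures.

43 ML/d = 0.4977 m³/s.
2.57 µg/L = 0.00257 mg/L.
After complete mixing, C₀ = (0.4977·0.4 + 11.7·0.00257) / 12.2 = 0.01879 mg/L.
Travel time t = 3.6e+04 m / 0.31 m/s = 1.161e+05 s = 1.344 d.
C = 0.01879·exp(−0.19·1.344) = 0.01879·0.7746 = 0.01455 mg/L.

0.0146 mg/L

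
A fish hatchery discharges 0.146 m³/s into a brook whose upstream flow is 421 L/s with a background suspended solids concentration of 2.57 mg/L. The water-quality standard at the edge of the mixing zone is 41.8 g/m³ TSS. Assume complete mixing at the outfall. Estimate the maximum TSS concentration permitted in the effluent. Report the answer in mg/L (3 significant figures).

155 mg/L

421 L/s = 0.421 m³/s.
Mass balance: 41.8·0.567 = 0.146·Cₑ + 0.421·2.57.
Cₑ = (23.7 − 1.082) / 0.146 = 154.9 mg/L.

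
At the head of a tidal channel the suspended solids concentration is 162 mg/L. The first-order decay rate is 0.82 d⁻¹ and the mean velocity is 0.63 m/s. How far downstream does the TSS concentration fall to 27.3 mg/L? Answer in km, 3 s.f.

From C = C₀·e^(−kt), t = ln(C₀/C)/k = ln(162/27.3)/0.82 = 1.781/0.82 = 2.172 d.
Distance = v·t = 0.63 m/s × 1.876e+05 s = 1.182e+05 m = 118.2 km.

118 km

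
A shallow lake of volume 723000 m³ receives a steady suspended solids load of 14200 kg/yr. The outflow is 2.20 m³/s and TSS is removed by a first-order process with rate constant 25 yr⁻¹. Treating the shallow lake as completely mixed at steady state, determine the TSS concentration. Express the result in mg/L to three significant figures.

0.162 mg/L

Outflow Q = 2.20 m³/s × 3.156e+07 s/yr = 6.943e+07 m³/yr.
Steady-state CSTR mass balance: W = Q·C + k·V·C, so C = W/(Q + kV).
Q + kV = 6.943e+07 + 25·723000 = 8.75e+07 m³/yr.
C = 14200/8.75e+07 = 0.0001623 kg/m³ = 0.1623 mg/L.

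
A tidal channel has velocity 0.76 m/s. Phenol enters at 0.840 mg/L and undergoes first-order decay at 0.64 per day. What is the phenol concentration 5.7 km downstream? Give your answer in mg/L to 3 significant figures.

Travel time t = 5.7 km / 0.76 m/s = 5700/0.76 = 7500 s = 0.08681 d.
First-order decay: C = 0.840·exp(−0.64·0.08681) = 0.840·0.946 = 0.7946 mg/L.

0.795 mg/L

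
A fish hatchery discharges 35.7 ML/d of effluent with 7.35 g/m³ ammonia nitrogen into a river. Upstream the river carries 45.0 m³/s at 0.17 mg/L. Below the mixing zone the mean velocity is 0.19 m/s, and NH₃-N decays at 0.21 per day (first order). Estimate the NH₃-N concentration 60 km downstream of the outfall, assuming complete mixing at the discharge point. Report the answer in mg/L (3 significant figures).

0.109 mg/L

35.7 ML/d = 0.4132 m³/s.
After complete mixing, C₀ = (0.4132·7.35 + 45·0.17) / 45.41 = 0.2353 mg/L.
Travel time t = 6e+04 m / 0.19 m/s = 3.158e+05 s = 3.655 d.
C = 0.2353·exp(−0.21·3.655) = 0.2353·0.4642 = 0.1092 mg/L.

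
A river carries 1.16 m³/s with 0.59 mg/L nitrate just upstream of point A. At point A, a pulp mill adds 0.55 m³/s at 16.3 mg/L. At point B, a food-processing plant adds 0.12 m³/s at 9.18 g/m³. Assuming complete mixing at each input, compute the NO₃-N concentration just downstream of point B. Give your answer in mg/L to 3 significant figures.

After input A: C = (1.16·0.59 + 0.55·16.3) / 1.71 = 5.643 mg/L.
After input B: C = (1.71·5.643 + 0.12·9.18) / 1.83 = 5.875 mg/L.

5.87 mg/L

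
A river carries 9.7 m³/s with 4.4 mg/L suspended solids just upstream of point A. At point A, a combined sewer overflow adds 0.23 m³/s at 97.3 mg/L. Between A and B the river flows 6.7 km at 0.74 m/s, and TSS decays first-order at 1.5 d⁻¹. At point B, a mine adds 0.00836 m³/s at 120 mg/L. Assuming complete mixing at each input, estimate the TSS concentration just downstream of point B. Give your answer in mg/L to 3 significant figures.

After input A: C = (9.7·4.4 + 0.23·97.3) / 9.93 = 6.552 mg/L.
Over the 6.7 km reach to input B (t = 9054 s = 0.1048 d), decay gives C = 6.552·exp(−1.5·0.1048) = 5.599 mg/L.
After input B: C = (9.93·5.599 + 0.00836·120) / 9.938 = 5.695 mg/L.

5.69 mg/L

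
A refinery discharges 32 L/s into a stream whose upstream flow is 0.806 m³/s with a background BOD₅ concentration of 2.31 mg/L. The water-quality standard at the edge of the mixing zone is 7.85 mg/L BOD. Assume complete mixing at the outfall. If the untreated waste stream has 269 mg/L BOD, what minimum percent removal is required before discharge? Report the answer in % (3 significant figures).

32 L/s = 0.032 m³/s.
Mass balance: 7.85·0.838 = 0.032·Cₑ + 0.806·2.31.
Cₑ = (6.578 − 1.862) / 0.032 = 147.4 mg/L.
Required removal = 1 − 147.4/269 = 45.21 %.

45.2 %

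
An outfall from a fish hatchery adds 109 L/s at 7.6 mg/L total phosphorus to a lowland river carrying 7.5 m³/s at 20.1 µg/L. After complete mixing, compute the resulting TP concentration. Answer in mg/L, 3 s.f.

0.129 mg/L

109 L/s = 0.109 m³/s.
20.1 µg/L = 0.0201 mg/L.
By mass balance at complete mixing, C = (0.109·7.6 + 7.5·0.0201) / (0.109 + 7.5) = 0.9791/7.609 = 0.1287 mg/L.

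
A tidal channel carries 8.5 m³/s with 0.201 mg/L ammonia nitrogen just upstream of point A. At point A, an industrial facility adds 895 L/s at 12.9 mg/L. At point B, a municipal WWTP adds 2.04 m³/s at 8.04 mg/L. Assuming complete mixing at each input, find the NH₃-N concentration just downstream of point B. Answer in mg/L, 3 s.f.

895 L/s = 0.895 m³/s.
After input A: C = (8.5·0.201 + 0.895·12.9) / 9.395 = 1.411 mg/L.
After input B: C = (9.395·1.411 + 2.04·8.04) / 11.43 = 2.593 mg/L.

2.59 mg/L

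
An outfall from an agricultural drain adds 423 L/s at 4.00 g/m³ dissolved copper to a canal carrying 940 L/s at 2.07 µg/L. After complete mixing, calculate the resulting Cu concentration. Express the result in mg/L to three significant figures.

423 L/s = 0.423 m³/s.
940 L/s = 0.94 m³/s.
2.07 µg/L = 0.00207 mg/L.
By mass balance at complete mixing, C = (0.423·4 + 0.94·0.00207) / (0.423 + 0.94) = 1.694/1.363 = 1.243 mg/L.

1.24 mg/L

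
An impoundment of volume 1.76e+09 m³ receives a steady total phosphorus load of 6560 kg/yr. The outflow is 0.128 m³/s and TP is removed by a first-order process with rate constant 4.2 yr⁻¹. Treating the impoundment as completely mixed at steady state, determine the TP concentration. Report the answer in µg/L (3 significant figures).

Outflow Q = 0.128 m³/s × 3.156e+07 s/yr = 4.039e+06 m³/yr.
Steady-state CSTR mass balance: W = Q·C + k·V·C, so C = W/(Q + kV).
Q + kV = 4.039e+06 + 4.2·1.76e+09 = 7.396e+09 m³/yr.
C = 6560/7.396e+09 = 8.87e-07 kg/m³ = 0.000887 mg/L = 0.887 µg/L.

0.887 µg/L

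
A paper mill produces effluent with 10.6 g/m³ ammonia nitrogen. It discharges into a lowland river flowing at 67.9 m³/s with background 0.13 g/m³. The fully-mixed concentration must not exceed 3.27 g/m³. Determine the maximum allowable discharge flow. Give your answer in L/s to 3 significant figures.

Mass balance at complete mixing: C_std·(Q_w + Q_r) = Q_w·C_e + Q_r·C_b.
Rearranging, Q_w = Q_r·(C_std − C_b)/(C_e − C_std) = 67.9·(3.27 − 0.13) / (10.6 − 3.27) = 29.09 m³/s.
= 2.909e+04 L/s.

29100 L/s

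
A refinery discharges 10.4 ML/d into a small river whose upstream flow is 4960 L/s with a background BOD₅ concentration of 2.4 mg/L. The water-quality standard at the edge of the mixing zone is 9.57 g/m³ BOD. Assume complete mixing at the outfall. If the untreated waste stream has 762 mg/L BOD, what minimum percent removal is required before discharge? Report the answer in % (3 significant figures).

10.4 ML/d = 0.1204 m³/s.
4960 L/s = 4.96 m³/s.
Mass balance: 9.57·5.08 = 0.1204·Cₑ + 4.96·2.4.
Cₑ = (48.62 − 11.9) / 0.1204 = 305 mg/L.
Required removal = 1 − 305/762 = 59.97 %.

60.0 %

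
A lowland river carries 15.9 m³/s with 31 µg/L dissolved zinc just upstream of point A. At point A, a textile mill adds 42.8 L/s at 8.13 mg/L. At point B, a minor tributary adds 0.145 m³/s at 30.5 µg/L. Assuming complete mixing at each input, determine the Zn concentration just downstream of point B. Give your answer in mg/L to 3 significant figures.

31 µg/L = 0.031 mg/L.
42.8 L/s = 0.0428 m³/s.
After input A: C = (15.9·0.031 + 0.0428·8.13) / 15.94 = 0.05274 mg/L.
30.5 µg/L = 0.0305 mg/L.
After input B: C = (15.94·0.05274 + 0.145·0.0305) / 16.09 = 0.05254 mg/L.

0.0525 mg/L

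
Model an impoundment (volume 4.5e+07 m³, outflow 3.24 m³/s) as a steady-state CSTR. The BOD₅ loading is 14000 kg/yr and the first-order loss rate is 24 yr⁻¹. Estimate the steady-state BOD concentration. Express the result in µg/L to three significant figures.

Outflow Q = 3.24 m³/s × 3.156e+07 s/yr = 1.022e+08 m³/yr.
Steady-state CSTR mass balance: W = Q·C + k·V·C, so C = W/(Q + kV).
Q + kV = 1.022e+08 + 24·4.5e+07 = 1.182e+09 m³/yr.
C = 14000/1.182e+09 = 1.184e-05 kg/m³ = 0.01184 mg/L = 11.84 µg/L.

11.8 µg/L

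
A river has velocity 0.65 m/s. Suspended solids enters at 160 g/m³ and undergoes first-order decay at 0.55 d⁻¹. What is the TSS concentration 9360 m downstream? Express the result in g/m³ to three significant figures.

146 g/m³

Travel time t = 9360 m / 0.65 m/s = 9360/0.65 = 1.44e+04 s = 0.1667 d.
First-order decay: C = 160·exp(−0.55·0.1667) = 160·0.9124 = 146 g/m³.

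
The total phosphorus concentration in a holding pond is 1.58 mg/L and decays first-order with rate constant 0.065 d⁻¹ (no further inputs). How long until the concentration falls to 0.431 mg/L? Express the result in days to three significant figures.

20.0 d

t = ln(C₀/C)/k = ln(1.58/0.431)/0.065 = 1.299/0.065 = 19.99 d.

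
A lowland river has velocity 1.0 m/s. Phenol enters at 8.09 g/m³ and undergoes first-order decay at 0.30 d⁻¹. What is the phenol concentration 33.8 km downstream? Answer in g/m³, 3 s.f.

7.19 g/m³

Travel time t = 33.8 km / 1.0 m/s = 3.38e+04/1.0 = 3.38e+04 s = 0.3912 d.
First-order decay: C = 8.09·exp(−0.30·0.3912) = 8.09·0.8893 = 7.194 g/m³.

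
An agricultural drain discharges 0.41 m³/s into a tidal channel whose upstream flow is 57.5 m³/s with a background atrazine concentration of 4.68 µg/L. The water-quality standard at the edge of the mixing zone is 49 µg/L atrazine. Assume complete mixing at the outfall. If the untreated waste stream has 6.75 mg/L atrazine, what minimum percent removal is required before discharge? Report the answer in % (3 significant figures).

4.68 µg/L = 0.00468 mg/L.
49 µg/L = 0.049 mg/L.
Mass balance: 0.049·57.91 = 0.41·Cₑ + 57.5·0.00468.
Cₑ = (2.838 − 0.2691) / 0.41 = 6.265 mg/L.
Required removal = 1 − 6.265/6.75 = 7.191 %.

7.19 %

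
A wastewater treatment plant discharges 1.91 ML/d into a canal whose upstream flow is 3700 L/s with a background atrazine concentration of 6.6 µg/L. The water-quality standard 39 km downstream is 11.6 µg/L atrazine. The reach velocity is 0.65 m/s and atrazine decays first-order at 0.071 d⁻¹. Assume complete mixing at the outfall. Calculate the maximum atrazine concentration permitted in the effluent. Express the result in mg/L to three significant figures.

0.947 mg/L

1.91 ML/d = 0.02211 m³/s.
3700 L/s = 3.7 m³/s.
6.6 µg/L = 0.0066 mg/L.
11.6 µg/L = 0.0116 mg/L.
Travel time to the compliance point: t = 3.9e+04/0.65 = 6e+04 s = 0.6944 d; decay factor exp(−0.071·0.6944) = 0.9519.
So the concentration just after mixing may be at most 0.0116/0.9519 = 0.01219 mg/L.
Mass balance: 0.01219·3.722 = 0.02211·Cₑ + 3.7·0.0066.
Cₑ = (0.04536 − 0.02442) / 0.02211 = 0.9472 mg/L.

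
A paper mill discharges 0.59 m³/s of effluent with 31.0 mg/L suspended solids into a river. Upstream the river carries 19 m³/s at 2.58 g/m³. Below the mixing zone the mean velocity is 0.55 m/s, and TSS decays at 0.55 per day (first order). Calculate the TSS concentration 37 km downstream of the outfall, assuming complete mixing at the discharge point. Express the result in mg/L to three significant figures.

After complete mixing, C₀ = (0.59·31 + 19·2.58) / 19.59 = 3.436 mg/L.
Travel time t = 3.7e+04 m / 0.55 m/s = 6.727e+04 s = 0.7786 d.
C = 3.436·exp(−0.55·0.7786) = 3.436·0.6517 = 2.239 mg/L.

2.24 mg/L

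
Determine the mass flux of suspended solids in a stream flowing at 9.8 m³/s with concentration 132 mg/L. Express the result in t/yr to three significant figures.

Mass flux = Q·C = 9.8 m³/s × 132 g/m³ = 1294 g/s.
= 1294 g/s × 31.56 = 4.082e+04 t/yr.

40800 t/yr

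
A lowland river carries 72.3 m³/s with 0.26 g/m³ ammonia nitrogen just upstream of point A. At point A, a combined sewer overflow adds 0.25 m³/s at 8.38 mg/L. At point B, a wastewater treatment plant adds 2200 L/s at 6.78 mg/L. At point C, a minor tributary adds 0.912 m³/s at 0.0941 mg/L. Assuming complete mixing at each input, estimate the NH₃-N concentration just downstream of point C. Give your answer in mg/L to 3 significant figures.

0.474 mg/L

After input A: C = (72.3·0.26 + 0.25·8.38) / 72.55 = 0.288 mg/L.
2200 L/s = 2.2 m³/s.
After input B: C = (72.55·0.288 + 2.2·6.78) / 74.75 = 0.4791 mg/L.
After input C: C = (74.75·0.4791 + 0.912·0.0941) / 75.66 = 0.4744 mg/L.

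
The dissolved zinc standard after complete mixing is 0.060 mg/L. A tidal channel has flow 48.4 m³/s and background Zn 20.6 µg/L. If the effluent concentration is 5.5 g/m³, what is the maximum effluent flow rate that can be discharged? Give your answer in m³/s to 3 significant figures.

0.351 m³/s

20.6 µg/L = 0.0206 mg/L.
Mass balance at complete mixing: C_std·(Q_w + Q_r) = Q_w·C_e + Q_r·C_b.
Rearranging, Q_w = Q_r·(C_std − C_b)/(C_e − C_std) = 48.4·(0.06 − 0.0206) / (5.5 − 0.06) = 0.3505 m³/s.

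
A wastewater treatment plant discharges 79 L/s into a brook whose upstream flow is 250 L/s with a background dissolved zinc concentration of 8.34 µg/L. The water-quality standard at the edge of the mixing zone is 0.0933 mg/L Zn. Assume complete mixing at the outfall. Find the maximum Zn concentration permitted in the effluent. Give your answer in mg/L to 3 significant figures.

79 L/s = 0.079 m³/s.
250 L/s = 0.25 m³/s.
8.34 µg/L = 0.00834 mg/L.
Mass balance: 0.0933·0.329 = 0.079·Cₑ + 0.25·0.00834.
Cₑ = (0.0307 − 0.002085) / 0.079 = 0.3622 mg/L.

0.362 mg/L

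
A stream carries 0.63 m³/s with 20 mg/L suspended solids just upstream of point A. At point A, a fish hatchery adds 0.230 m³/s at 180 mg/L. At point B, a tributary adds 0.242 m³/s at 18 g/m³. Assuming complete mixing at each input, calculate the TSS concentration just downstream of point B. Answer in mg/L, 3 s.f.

After input A: C = (0.63·20 + 0.23·180) / 0.86 = 62.79 mg/L.
After input B: C = (0.86·62.79 + 0.242·18) / 1.102 = 52.95 mg/L.

53.0 mg/L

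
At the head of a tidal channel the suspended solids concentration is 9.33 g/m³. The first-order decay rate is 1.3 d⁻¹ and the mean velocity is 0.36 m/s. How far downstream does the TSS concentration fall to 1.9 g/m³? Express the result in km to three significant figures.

38.1 km

From C = C₀·e^(−kt), t = ln(C₀/C)/k = ln(9.33/1.9)/1.3 = 1.591/1.3 = 1.224 d.
Distance = v·t = 0.36 m/s × 1.058e+05 s = 3.808e+04 m = 38.08 km.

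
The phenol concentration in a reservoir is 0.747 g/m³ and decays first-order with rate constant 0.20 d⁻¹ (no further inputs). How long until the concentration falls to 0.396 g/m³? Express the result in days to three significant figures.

t = ln(C₀/C)/k = ln(0.747/0.396)/0.20 = 0.6347/0.20 = 3.173 d.

3.17 d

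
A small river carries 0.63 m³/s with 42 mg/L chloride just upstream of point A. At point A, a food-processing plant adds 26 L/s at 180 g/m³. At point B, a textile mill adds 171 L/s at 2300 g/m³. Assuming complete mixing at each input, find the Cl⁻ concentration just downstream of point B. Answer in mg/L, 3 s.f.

26 L/s = 0.026 m³/s.
After input A: C = (0.63·42 + 0.026·180) / 0.656 = 47.47 mg/L.
171 L/s = 0.171 m³/s.
After input B: C = (0.656·47.47 + 0.171·2300) / 0.827 = 513.2 mg/L.

513 mg/L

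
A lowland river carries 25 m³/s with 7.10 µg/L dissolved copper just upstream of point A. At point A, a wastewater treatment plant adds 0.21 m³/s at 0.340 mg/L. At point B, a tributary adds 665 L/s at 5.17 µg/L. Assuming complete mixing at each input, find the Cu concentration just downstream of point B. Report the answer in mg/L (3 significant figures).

0.00975 mg/L

7.10 µg/L = 0.0071 mg/L.
After input A: C = (25·0.0071 + 0.21·0.34) / 25.21 = 0.009873 mg/L.
665 L/s = 0.665 m³/s.
5.17 µg/L = 0.00517 mg/L.
After input B: C = (25.21·0.009873 + 0.665·0.00517) / 25.88 = 0.009752 mg/L.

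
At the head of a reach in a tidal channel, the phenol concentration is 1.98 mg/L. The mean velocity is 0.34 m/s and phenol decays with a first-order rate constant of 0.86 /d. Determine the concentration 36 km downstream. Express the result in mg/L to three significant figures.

Travel time t = 36 km / 0.34 m/s = 3.6e+04/0.34 = 1.059e+05 s = 1.225 d.
First-order decay: C = 1.98·exp(−0.86·1.225) = 1.98·0.3486 = 0.6902 mg/L.

0.690 mg/L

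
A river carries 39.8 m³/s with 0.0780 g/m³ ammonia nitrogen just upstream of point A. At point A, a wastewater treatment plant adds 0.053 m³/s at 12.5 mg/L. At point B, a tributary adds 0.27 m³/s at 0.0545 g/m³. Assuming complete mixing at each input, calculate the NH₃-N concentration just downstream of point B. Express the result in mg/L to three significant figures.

0.0943 mg/L

After input A: C = (39.8·0.078 + 0.053·12.5) / 39.85 = 0.09452 mg/L.
After input B: C = (39.85·0.09452 + 0.27·0.0545) / 40.12 = 0.09425 mg/L.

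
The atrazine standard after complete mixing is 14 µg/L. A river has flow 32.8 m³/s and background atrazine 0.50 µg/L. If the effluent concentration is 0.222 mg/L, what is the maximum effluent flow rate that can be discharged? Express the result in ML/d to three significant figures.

0.50 µg/L = 0.0005 mg/L.
14 µg/L = 0.014 mg/L.
Mass balance at complete mixing: C_std·(Q_w + Q_r) = Q_w·C_e + Q_r·C_b.
Rearranging, Q_w = Q_r·(C_std − C_b)/(C_e − C_std) = 32.8·(0.014 − 0.0005) / (0.222 − 0.014) = 2.129 m³/s.
= 183.9 ML/d.

184 ML/d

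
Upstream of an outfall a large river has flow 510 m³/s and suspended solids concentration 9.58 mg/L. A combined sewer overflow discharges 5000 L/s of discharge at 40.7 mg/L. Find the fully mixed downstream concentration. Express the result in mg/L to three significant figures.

9.88 mg/L

5000 L/s = 5 m³/s.
Flow-weighted mixing gives C = (5·40.7 + 510·9.58) / (5 + 510) = 5089/515 = 9.882 mg/L.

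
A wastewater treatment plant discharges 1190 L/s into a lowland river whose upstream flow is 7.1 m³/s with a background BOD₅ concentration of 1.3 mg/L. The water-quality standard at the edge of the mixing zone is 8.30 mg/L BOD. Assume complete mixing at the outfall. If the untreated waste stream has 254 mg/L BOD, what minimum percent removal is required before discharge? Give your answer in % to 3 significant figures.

1190 L/s = 1.19 m³/s.
Mass balance: 8.3·8.29 = 1.19·Cₑ + 7.1·1.3.
Cₑ = (68.81 − 9.23) / 1.19 = 50.06 mg/L.
Required removal = 1 − 50.06/254 = 80.29 %.

80.3 %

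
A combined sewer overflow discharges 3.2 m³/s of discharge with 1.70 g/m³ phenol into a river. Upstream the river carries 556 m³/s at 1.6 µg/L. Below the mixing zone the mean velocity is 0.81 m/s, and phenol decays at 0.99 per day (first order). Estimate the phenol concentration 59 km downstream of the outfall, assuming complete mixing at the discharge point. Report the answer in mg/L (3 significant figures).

0.00491 mg/L

1.6 µg/L = 0.0016 mg/L.
After complete mixing, C₀ = (3.2·1.7 + 556·0.0016) / 559.2 = 0.01132 mg/L.
Travel time t = 5.9e+04 m / 0.81 m/s = 7.284e+04 s = 0.843 d.
C = 0.01132·exp(−0.99·0.843) = 0.01132·0.434 = 0.004913 mg/L.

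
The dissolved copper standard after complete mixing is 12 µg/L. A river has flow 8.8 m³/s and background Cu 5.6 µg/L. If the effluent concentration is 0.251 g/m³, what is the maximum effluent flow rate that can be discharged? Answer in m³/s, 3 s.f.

5.6 µg/L = 0.0056 mg/L.
12 µg/L = 0.012 mg/L.
Mass balance at complete mixing: C_std·(Q_w + Q_r) = Q_w·C_e + Q_r·C_b.
Rearranging, Q_w = Q_r·(C_std − C_b)/(C_e − C_std) = 8.8·(0.012 − 0.0056) / (0.251 − 0.012) = 0.2356 m³/s.

0.236 m³/s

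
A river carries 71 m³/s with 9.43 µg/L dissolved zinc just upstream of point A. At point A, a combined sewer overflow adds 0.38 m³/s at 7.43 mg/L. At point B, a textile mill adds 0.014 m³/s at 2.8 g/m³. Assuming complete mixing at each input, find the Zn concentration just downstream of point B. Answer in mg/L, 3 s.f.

0.0495 mg/L

9.43 µg/L = 0.00943 mg/L.
After input A: C = (71·0.00943 + 0.38·7.43) / 71.38 = 0.04893 mg/L.
After input B: C = (71.38·0.04893 + 0.014·2.8) / 71.39 = 0.04947 mg/L.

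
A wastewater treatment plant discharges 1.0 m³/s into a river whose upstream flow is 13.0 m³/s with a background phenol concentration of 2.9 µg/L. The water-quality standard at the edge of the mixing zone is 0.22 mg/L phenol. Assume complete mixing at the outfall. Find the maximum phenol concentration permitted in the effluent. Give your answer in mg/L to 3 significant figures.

2.9 µg/L = 0.0029 mg/L.
Mass balance: 0.22·14 = 1·Cₑ + 13·0.0029.
Cₑ = (3.08 − 0.0377) / 1 = 3.042 mg/L.

3.04 mg/L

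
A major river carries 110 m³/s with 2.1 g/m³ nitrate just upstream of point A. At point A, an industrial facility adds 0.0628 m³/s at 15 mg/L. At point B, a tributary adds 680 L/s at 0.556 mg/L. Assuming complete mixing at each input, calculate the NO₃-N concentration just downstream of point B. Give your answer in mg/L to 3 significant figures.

After input A: C = (110·2.1 + 0.0628·15) / 110.1 = 2.107 mg/L.
680 L/s = 0.68 m³/s.
After input B: C = (110.1·2.107 + 0.68·0.556) / 110.7 = 2.098 mg/L.

2.10 mg/L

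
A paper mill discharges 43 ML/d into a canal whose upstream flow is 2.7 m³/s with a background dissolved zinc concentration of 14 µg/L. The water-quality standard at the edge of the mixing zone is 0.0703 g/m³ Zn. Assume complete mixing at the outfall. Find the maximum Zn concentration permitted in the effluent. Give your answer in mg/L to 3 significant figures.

43 ML/d = 0.4977 m³/s.
14 µg/L = 0.014 mg/L.
Mass balance: 0.0703·3.198 = 0.4977·Cₑ + 2.7·0.014.
Cₑ = (0.2248 − 0.0378) / 0.4977 = 0.3757 mg/L.

0.376 mg/L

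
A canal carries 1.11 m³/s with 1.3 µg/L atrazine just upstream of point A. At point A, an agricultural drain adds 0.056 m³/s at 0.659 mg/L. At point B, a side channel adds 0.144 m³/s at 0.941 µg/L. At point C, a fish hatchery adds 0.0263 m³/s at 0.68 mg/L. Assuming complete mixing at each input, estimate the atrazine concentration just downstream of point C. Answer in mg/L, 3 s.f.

0.0422 mg/L

1.3 µg/L = 0.0013 mg/L.
After input A: C = (1.11·0.0013 + 0.056·0.659) / 1.166 = 0.03289 mg/L.
0.941 µg/L = 0.000941 mg/L.
After input B: C = (1.166·0.03289 + 0.144·0.000941) / 1.31 = 0.02938 mg/L.
After input C: C = (1.31·0.02938 + 0.0263·0.68) / 1.336 = 0.04218 mg/L.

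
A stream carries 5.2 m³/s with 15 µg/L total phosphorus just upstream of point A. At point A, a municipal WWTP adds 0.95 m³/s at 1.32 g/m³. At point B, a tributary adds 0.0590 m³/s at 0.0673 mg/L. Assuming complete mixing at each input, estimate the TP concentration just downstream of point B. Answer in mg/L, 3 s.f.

15 µg/L = 0.015 mg/L.
After input A: C = (5.2·0.015 + 0.95·1.32) / 6.15 = 0.2166 mg/L.
After input B: C = (6.15·0.2166 + 0.059·0.0673) / 6.209 = 0.2152 mg/L.

0.215 mg/L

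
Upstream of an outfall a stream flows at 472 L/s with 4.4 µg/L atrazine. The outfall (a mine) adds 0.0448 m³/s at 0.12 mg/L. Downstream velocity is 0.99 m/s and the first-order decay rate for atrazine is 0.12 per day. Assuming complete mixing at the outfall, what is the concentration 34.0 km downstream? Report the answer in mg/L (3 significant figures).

472 L/s = 0.472 m³/s.
4.4 µg/L = 0.0044 mg/L.
After complete mixing, C₀ = (0.0448·0.12 + 0.472·0.0044) / 0.5168 = 0.01442 mg/L.
Travel time t = 3.4e+04 m / 0.99 m/s = 3.434e+04 s = 0.3975 d.
C = 0.01442·exp(−0.12·0.3975) = 0.01442·0.9534 = 0.01375 mg/L.

0.0137 mg/L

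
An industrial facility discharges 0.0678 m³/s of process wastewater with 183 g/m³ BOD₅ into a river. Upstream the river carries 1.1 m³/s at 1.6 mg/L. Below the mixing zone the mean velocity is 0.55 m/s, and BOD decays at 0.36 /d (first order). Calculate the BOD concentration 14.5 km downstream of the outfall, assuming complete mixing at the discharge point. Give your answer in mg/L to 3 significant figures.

After complete mixing, C₀ = (0.0678·183 + 1.1·1.6) / 1.168 = 12.13 mg/L.
Travel time t = 1.45e+04 m / 0.55 m/s = 2.636e+04 s = 0.3051 d.
C = 12.13·exp(−0.36·0.3051) = 12.13·0.896 = 10.87 mg/L.

10.9 mg/L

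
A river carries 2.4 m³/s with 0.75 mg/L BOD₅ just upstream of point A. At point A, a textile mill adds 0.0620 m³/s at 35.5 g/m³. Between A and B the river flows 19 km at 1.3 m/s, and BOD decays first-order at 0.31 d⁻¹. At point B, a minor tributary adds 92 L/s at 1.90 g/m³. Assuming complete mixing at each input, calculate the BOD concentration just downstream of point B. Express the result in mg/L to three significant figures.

1.55 mg/L

After input A: C = (2.4·0.75 + 0.062·35.5) / 2.462 = 1.625 mg/L.
Over the 19 km reach to input B (t = 1.462e+04 s = 0.1692 d), decay gives C = 1.625·exp(−0.31·0.1692) = 1.542 mg/L.
92 L/s = 0.092 m³/s.
After input B: C = (2.462·1.542 + 0.092·1.9) / 2.554 = 1.555 mg/L.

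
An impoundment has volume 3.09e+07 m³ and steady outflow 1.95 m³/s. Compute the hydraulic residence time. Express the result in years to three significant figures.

0.502 yr

Q = 1.95 m³/s × 3.156e+07 s/yr = 6.154e+07 m³/yr.
Hydraulic residence time τ = V/Q = 3.09e+07/6.154e+07 = 0.5021 yr.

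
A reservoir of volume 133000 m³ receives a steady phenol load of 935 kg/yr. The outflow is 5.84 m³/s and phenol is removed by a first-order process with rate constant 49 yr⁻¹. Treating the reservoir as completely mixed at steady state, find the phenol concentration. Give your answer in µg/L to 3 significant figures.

Outflow Q = 5.84 m³/s × 3.156e+07 s/yr = 1.843e+08 m³/yr.
Steady-state CSTR mass balance: W = Q·C + k·V·C, so C = W/(Q + kV).
Q + kV = 1.843e+08 + 49·133000 = 1.908e+08 m³/yr.
C = 935/1.908e+08 = 4.9e-06 kg/m³ = 0.0049 mg/L = 4.9 µg/L.

4.90 µg/L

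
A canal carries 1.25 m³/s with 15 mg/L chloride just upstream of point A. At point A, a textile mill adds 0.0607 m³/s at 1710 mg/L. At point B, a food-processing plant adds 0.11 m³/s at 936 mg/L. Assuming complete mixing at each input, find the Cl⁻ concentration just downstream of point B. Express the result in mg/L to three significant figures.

After input A: C = (1.25·15 + 0.0607·1710) / 1.311 = 93.5 mg/L.
After input B: C = (1.311·93.5 + 0.11·936) / 1.421 = 158.7 mg/L.

159 mg/L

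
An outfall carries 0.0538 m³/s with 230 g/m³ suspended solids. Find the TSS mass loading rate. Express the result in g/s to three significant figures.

Mass flux = Q·C = 0.0538 m³/s × 230 g/m³ = 12.37 g/s.

12.4 g/s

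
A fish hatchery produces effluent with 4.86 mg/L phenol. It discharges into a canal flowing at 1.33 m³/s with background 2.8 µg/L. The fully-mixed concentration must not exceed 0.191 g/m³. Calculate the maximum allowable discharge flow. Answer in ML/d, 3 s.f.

2.8 µg/L = 0.0028 mg/L.
Mass balance at complete mixing: C_std·(Q_w + Q_r) = Q_w·C_e + Q_r·C_b.
Rearranging, Q_w = Q_r·(C_std − C_b)/(C_e − C_std) = 1.33·(0.191 − 0.0028) / (4.86 − 0.191) = 0.05361 m³/s.
= 4.632 ML/d.

4.63 ML/d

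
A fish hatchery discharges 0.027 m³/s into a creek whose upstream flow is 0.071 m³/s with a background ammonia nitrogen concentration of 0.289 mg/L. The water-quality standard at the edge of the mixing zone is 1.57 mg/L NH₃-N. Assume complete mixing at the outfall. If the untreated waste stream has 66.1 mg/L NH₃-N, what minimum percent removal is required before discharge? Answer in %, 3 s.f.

92.5 %

Mass balance: 1.57·0.098 = 0.027·Cₑ + 0.071·0.289.
Cₑ = (0.1539 − 0.02052) / 0.027 = 4.939 mg/L.
Required removal = 1 − 4.939/66.1 = 92.53 %.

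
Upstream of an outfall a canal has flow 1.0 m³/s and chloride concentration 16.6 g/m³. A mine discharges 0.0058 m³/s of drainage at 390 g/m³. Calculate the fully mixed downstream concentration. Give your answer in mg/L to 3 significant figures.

Flow-weighted mixing gives C = (0.0058·390 + 1·16.6) / (0.0058 + 1) = 18.86/1.006 = 18.75 mg/L.

18.8 mg/L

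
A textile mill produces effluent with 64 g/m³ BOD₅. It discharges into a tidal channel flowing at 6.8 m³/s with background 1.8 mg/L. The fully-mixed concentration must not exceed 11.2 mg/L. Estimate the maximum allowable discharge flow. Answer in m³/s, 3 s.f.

1.21 m³/s

Mass balance at complete mixing: C_std·(Q_w + Q_r) = Q_w·C_e + Q_r·C_b.
Rearranging, Q_w = Q_r·(C_std − C_b)/(C_e − C_std) = 6.8·(11.2 − 1.8) / (64 − 11.2) = 1.211 m³/s.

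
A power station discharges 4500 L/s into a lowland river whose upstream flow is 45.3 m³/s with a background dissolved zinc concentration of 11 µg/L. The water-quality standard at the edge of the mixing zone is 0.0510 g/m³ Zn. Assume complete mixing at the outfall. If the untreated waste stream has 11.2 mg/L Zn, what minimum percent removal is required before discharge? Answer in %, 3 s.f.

4500 L/s = 4.5 m³/s.
11 µg/L = 0.011 mg/L.
Mass balance: 0.051·49.8 = 4.5·Cₑ + 45.3·0.011.
Cₑ = (2.54 − 0.4983) / 4.5 = 0.4537 mg/L.
Required removal = 1 − 0.4537/11.2 = 95.95 %.

95.9 %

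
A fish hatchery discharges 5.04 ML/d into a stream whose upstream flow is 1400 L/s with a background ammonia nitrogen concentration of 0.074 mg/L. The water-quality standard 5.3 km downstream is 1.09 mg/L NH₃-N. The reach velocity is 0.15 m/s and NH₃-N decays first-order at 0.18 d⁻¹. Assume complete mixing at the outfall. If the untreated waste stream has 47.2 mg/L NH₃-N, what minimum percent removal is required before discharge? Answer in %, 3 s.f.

5.04 ML/d = 0.05833 m³/s.
1400 L/s = 1.4 m³/s.
Travel time to the compliance point: t = 5300/0.15 = 3.533e+04 s = 0.409 d; decay factor exp(−0.18·0.409) = 0.929.
So the concentration just after mixing may be at most 1.09/0.929 = 1.173 mg/L.
Mass balance: 1.173·1.458 = 0.05833·Cₑ + 1.4·0.074.
Cₑ = (1.711 − 0.1036) / 0.05833 = 27.56 mg/L.
Required removal = 1 − 27.56/47.2 = 41.62 %.

41.6 %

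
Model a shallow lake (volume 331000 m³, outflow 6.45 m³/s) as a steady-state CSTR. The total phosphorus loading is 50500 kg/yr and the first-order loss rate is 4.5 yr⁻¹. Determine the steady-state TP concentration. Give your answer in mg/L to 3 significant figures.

0.246 mg/L

Outflow Q = 6.45 m³/s × 3.156e+07 s/yr = 2.035e+08 m³/yr.
Steady-state CSTR mass balance: W = Q·C + k·V·C, so C = W/(Q + kV).
Q + kV = 2.035e+08 + 4.5·331000 = 2.05e+08 m³/yr.
C = 50500/2.05e+08 = 0.0002463 kg/m³ = 0.2463 mg/L.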